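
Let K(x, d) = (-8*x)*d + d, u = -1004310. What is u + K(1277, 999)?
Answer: -11209095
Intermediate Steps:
K(x, d) = d - 8*d*x (K(x, d) = -8*d*x + d = d - 8*d*x)
u + K(1277, 999) = -1004310 + 999*(1 - 8*1277) = -1004310 + 999*(1 - 10216) = -1004310 + 999*(-10215) = -1004310 - 10204785 = -11209095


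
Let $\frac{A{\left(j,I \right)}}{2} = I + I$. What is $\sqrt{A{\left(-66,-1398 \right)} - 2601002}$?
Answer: $i \sqrt{2606594} \approx 1614.5 i$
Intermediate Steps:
$A{\left(j,I \right)} = 4 I$ ($A{\left(j,I \right)} = 2 \left(I + I\right) = 2 \cdot 2 I = 4 I$)
$\sqrt{A{\left(-66,-1398 \right)} - 2601002} = \sqrt{4 \left(-1398\right) - 2601002} = \sqrt{-5592 - 2601002} = \sqrt{-2606594} = i \sqrt{2606594}$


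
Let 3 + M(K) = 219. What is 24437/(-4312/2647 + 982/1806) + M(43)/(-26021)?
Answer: -1519895479264401/67500009239 ≈ -22517.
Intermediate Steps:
M(K) = 216 (M(K) = -3 + 219 = 216)
24437/(-4312/2647 + 982/1806) + M(43)/(-26021) = 24437/(-4312/2647 + 982/1806) + 216/(-26021) = 24437/(-4312*1/2647 + 982*(1/1806)) + 216*(-1/26021) = 24437/(-4312/2647 + 491/903) - 216/26021 = 24437/(-2594059/2390241) - 216/26021 = 24437*(-2390241/2594059) - 216/26021 = -58410319317/2594059 - 216/26021 = -1519895479264401/67500009239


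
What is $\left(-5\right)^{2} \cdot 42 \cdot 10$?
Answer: $10500$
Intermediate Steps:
$\left(-5\right)^{2} \cdot 42 \cdot 10 = 25 \cdot 42 \cdot 10 = 1050 \cdot 10 = 10500$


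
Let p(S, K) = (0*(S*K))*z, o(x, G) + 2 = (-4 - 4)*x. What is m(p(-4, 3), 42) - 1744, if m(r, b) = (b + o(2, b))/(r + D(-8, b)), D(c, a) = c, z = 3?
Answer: -1747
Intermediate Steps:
o(x, G) = -2 - 8*x (o(x, G) = -2 + (-4 - 4)*x = -2 - 8*x)
p(S, K) = 0 (p(S, K) = (0*(S*K))*3 = (0*(K*S))*3 = 0*3 = 0)
m(r, b) = (-18 + b)/(-8 + r) (m(r, b) = (b + (-2 - 8*2))/(r - 8) = (b + (-2 - 16))/(-8 + r) = (b - 18)/(-8 + r) = (-18 + b)/(-8 + r))
m(p(-4, 3), 42) - 1744 = (-18 + 42)/(-8 + 0) - 1744 = 24/(-8) - 1744 = -1/8*24 - 1744 = -3 - 1744 = -1747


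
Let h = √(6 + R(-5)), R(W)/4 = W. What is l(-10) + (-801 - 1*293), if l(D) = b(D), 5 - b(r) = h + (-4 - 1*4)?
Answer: -1081 - I*√14 ≈ -1081.0 - 3.7417*I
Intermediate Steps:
R(W) = 4*W
h = I*√14 (h = √(6 + 4*(-5)) = √(6 - 20) = √(-14) = I*√14 ≈ 3.7417*I)
b(r) = 13 - I*√14 (b(r) = 5 - (I*√14 + (-4 - 1*4)) = 5 - (I*√14 + (-4 - 4)) = 5 - (I*√14 - 8) = 5 - (-8 + I*√14) = 5 + (8 - I*√14) = 13 - I*√14)
l(D) = 13 - I*√14
l(-10) + (-801 - 1*293) = (13 - I*√14) + (-801 - 1*293) = (13 - I*√14) + (-801 - 293) = (13 - I*√14) - 1094 = -1081 - I*√14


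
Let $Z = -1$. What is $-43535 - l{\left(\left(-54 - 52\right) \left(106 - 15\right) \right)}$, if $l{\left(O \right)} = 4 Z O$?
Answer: $-82119$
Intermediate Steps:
$l{\left(O \right)} = - 4 O$ ($l{\left(O \right)} = 4 \left(-1\right) O = - 4 O$)
$-43535 - l{\left(\left(-54 - 52\right) \left(106 - 15\right) \right)} = -43535 - - 4 \left(-54 - 52\right) \left(106 - 15\right) = -43535 - - 4 \left(- 106 \left(106 + \left(-21 + 6\right)\right)\right) = -43535 - - 4 \left(- 106 \left(106 - 15\right)\right) = -43535 - - 4 \left(\left(-106\right) 91\right) = -43535 - \left(-4\right) \left(-9646\right) = -43535 - 38584 = -82119$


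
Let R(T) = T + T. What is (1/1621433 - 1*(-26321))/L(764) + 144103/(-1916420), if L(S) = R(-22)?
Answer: -1859062531688269/3107346629860 ≈ -598.28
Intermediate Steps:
R(T) = 2*T
L(S) = -44 (L(S) = 2*(-22) = -44)
(1/1621433 - 1*(-26321))/L(764) + 144103/(-1916420) = (1/1621433 - 1*(-26321))/(-44) + 144103/(-1916420) = (1/1621433 + 26321)*(-1/44) + 144103*(-1/1916420) = (42677737994/1621433)*(-1/44) - 144103/1916420 = -21338868997/35671526 - 144103/1916420 = -1859062531688269/3107346629860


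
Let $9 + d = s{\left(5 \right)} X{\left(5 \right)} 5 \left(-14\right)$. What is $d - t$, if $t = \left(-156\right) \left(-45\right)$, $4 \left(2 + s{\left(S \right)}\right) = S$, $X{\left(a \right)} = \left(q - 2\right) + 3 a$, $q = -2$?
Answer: $- \frac{12903}{2} \approx -6451.5$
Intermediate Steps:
$X{\left(a \right)} = -4 + 3 a$ ($X{\left(a \right)} = \left(-2 - 2\right) + 3 a = -4 + 3 a$)
$s{\left(S \right)} = -2 + \frac{S}{4}$
$d = \frac{1137}{2}$ ($d = -9 + \left(-2 + \frac{1}{4} \cdot 5\right) \left(-4 + 3 \cdot 5\right) 5 \left(-14\right) = -9 + \left(-2 + \frac{5}{4}\right) \left(-4 + 15\right) 5 \left(-14\right) = -9 + - \frac{3 \cdot 11 \cdot 5}{4} \left(-14\right) = -9 + \left(- \frac{3}{4}\right) 55 \left(-14\right) = -9 - - \frac{1155}{2} = -9 + \frac{1155}{2} = \frac{1137}{2} \approx 568.5$)
$t = 7020$
$d - t = \frac{1137}{2} - 7020 = - \frac{12903}{2}$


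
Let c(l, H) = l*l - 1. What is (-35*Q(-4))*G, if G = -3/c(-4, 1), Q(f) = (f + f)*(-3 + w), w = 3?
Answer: 0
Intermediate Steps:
c(l, H) = -1 + l² (c(l, H) = l² - 1 = -1 + l²)
Q(f) = 0 (Q(f) = (f + f)*(-3 + 3) = (2*f)*0 = 0)
G = -⅕ (G = -3/(-1 + (-4)²) = -3/(-1 + 16) = -3/15 = -3*1/15 = -⅕ ≈ -0.20000)
(-35*Q(-4))*G = -35*0*(-⅕) = 0*(-⅕) = 0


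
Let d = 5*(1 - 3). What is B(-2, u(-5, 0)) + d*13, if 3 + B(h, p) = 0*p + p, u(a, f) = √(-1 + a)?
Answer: -133 + I*√6 ≈ -133.0 + 2.4495*I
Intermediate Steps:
B(h, p) = -3 + p (B(h, p) = -3 + (0*p + p) = -3 + (0 + p) = -3 + p)
d = -10 (d = 5*(-2) = -10)
B(-2, u(-5, 0)) + d*13 = (-3 + √(-1 - 5)) - 10*13 = (-3 + √(-6)) - 130 = (-3 + I*√6) - 130 = -133 + I*√6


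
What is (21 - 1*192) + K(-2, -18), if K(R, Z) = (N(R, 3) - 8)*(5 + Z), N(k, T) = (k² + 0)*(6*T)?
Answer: -1003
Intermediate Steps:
N(k, T) = 6*T*k² (N(k, T) = k²*(6*T) = 6*T*k²)
K(R, Z) = (-8 + 18*R²)*(5 + Z) (K(R, Z) = (6*3*R² - 8)*(5 + Z) = (18*R² - 8)*(5 + Z) = (-8 + 18*R²)*(5 + Z))
(21 - 1*192) + K(-2, -18) = (21 - 1*192) + (-40 - 8*(-18) + 90*(-2)² + 18*(-18)*(-2)²) = (21 - 192) + (-40 + 144 + 90*4 + 18*(-18)*4) = -171 + (-40 + 144 + 360 - 1296) = -171 - 832 = -1003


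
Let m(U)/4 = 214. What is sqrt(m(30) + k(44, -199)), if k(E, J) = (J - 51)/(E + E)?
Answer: 3*sqrt(45881)/22 ≈ 29.209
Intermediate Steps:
k(E, J) = (-51 + J)/(2*E) (k(E, J) = (-51 + J)/((2*E)) = (-51 + J)*(1/(2*E)) = (-51 + J)/(2*E))
m(U) = 856 (m(U) = 4*214 = 856)
sqrt(m(30) + k(44, -199)) = sqrt(856 + (1/2)*(-51 - 199)/44) = sqrt(856 + (1/2)*(1/44)*(-250)) = sqrt(856 - 125/44) = sqrt(37539/44) = 3*sqrt(45881)/22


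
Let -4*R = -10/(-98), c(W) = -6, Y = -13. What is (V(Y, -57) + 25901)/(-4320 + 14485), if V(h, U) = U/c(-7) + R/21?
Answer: 106647613/41839140 ≈ 2.5490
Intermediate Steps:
R = -5/196 (R = -(-5)/(2*(-98)) = -(-5)*(-1)/(2*98) = -1/4*5/49 = -5/196 ≈ -0.025510)
V(h, U) = -5/4116 - U/6 (V(h, U) = U/(-6) - 5/196/21 = U*(-1/6) - 5/196*1/21 = -U/6 - 5/4116 = -5/4116 - U/6)
(V(Y, -57) + 25901)/(-4320 + 14485) = ((-5/4116 - 1/6*(-57)) + 25901)/(-4320 + 14485) = ((-5/4116 + 19/2) + 25901)/10165 = (39097/4116 + 25901)*(1/10165) = (106647613/4116)*(1/10165) = 106647613/41839140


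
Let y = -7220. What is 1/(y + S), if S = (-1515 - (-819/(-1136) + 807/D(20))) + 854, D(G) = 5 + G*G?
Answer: -153360/1209046309 ≈ -0.00012684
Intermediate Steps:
D(G) = 5 + G²
S = -101787109/153360 (S = (-1515 - (-819/(-1136) + 807/(5 + 20²))) + 854 = (-1515 - (-819*(-1/1136) + 807/(5 + 400))) + 854 = (-1515 - (819/1136 + 807/405)) + 854 = (-1515 - (819/1136 + 807*(1/405))) + 854 = (-1515 - (819/1136 + 269/135)) + 854 = (-1515 - 1*416149/153360) + 854 = (-1515 - 416149/153360) + 854 = -232756549/153360 + 854 = -101787109/153360 ≈ -663.71)
1/(y + S) = 1/(-7220 - 101787109/153360) = 1/(-1209046309/153360) = -153360/1209046309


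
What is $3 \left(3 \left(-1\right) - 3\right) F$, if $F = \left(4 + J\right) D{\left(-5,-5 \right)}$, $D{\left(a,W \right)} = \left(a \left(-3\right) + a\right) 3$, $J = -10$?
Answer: $3240$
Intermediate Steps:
$D{\left(a,W \right)} = - 6 a$ ($D{\left(a,W \right)} = \left(- 3 a + a\right) 3 = - 2 a 3 = - 6 a$)
$F = -180$ ($F = \left(4 - 10\right) \left(\left(-6\right) \left(-5\right)\right) = \left(-6\right) 30 = -180$)
$3 \left(3 \left(-1\right) - 3\right) F = 3 \left(3 \left(-1\right) - 3\right) \left(-180\right) = 3 \left(-3 - 3\right) \left(-180\right) = 3 \left(-6\right) \left(-180\right) = \left(-18\right) \left(-180\right) = 3240$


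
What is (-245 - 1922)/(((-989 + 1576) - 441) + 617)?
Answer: -2167/763 ≈ -2.8401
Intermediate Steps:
(-245 - 1922)/(((-989 + 1576) - 441) + 617) = -2167/((587 - 441) + 617) = -2167/(146 + 617) = -2167/763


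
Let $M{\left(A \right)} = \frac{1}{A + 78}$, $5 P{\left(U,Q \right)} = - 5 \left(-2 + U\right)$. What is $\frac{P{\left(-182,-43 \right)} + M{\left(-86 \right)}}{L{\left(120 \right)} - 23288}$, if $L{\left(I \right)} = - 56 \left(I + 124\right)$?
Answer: $- \frac{1471}{295616} \approx -0.004976$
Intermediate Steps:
$P{\left(U,Q \right)} = 2 - U$ ($P{\left(U,Q \right)} = \frac{\left(-5\right) \left(-2 + U\right)}{5} = \frac{10 - 5 U}{5} = 2 - U$)
$L{\left(I \right)} = -6944 - 56 I$ ($L{\left(I \right)} = - 56 \left(124 + I\right) = -6944 - 56 I$)
$M{\left(A \right)} = \frac{1}{78 + A}$
$\frac{P{\left(-182,-43 \right)} + M{\left(-86 \right)}}{L{\left(120 \right)} - 23288} = \frac{\left(2 - -182\right) + \frac{1}{78 - 86}}{\left(-6944 - 6720\right) - 23288} = \frac{\left(2 + 182\right) + \frac{1}{-8}}{\left(-6944 - 6720\right) - 23288} = \frac{184 - \frac{1}{8}}{-13664 - 23288} = \frac{1471}{8 \left(-36952\right)} = \frac{1471}{8} \left(- \frac{1}{36952}\right) = - \frac{1471}{295616}$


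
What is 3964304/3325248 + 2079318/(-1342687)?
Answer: -99464286001/279047953836 ≈ -0.35644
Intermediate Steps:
3964304/3325248 + 2079318/(-1342687) = 3964304*(1/3325248) + 2079318*(-1/1342687) = 247769/207828 - 2079318/1342687 = -99464286001/279047953836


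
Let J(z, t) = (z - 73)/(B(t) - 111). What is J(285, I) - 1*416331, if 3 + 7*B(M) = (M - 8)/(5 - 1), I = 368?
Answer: -143634937/345 ≈ -4.1633e+5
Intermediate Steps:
B(M) = -5/7 + M/28 (B(M) = -3/7 + ((M - 8)/(5 - 1))/7 = -3/7 + ((-8 + M)/4)/7 = -3/7 + ((-8 + M)*(¼))/7 = -3/7 + (-2 + M/4)/7 = -3/7 + (-2/7 + M/28) = -5/7 + M/28)
J(z, t) = (-73 + z)/(-782/7 + t/28) (J(z, t) = (z - 73)/((-5/7 + t/28) - 111) = (-73 + z)/(-782/7 + t/28))
J(285, I) - 1*416331 = 28*(-73 + 285)/(-3128 + 368) - 1*416331 = 28*212/(-2760) - 416331 = 28*(-1/2760)*212 - 416331 = -742/345 - 416331 = -143634937/345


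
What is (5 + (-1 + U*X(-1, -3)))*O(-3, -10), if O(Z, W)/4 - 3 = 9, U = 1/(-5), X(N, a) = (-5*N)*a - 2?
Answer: 1776/5 ≈ 355.20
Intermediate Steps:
X(N, a) = -2 - 5*N*a (X(N, a) = -5*N*a - 2 = -2 - 5*N*a)
U = -1/5 ≈ -0.20000
O(Z, W) = 48 (O(Z, W) = 12 + 4*9 = 12 + 36 = 48)
(5 + (-1 + U*X(-1, -3)))*O(-3, -10) = (5 + (-1 - (-2 - 5*(-1)*(-3))/5))*48 = (5 + (-1 - (-2 - 15)/5))*48 = (5 + (-1 - 1/5*(-17)))*48 = (5 + (-1 + 17/5))*48 = (5 + 12/5)*48 = (37/5)*48 = 1776/5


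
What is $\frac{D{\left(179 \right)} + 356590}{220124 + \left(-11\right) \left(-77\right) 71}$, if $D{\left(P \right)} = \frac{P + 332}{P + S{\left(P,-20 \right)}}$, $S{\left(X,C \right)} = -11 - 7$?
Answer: $\frac{8201643}{6446003} \approx 1.2724$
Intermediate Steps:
$S{\left(X,C \right)} = -18$
$D{\left(P \right)} = \frac{332 + P}{-18 + P}$ ($D{\left(P \right)} = \frac{P + 332}{P - 18} = \frac{332 + P}{-18 + P}$)
$\frac{D{\left(179 \right)} + 356590}{220124 + \left(-11\right) \left(-77\right) 71} = \frac{\frac{332 + 179}{-18 + 179} + 356590}{220124 + \left(-11\right) \left(-77\right) 71} = \frac{\frac{1}{161} \cdot 511 + 356590}{220124 + 847 \cdot 71} = \frac{\frac{1}{161} \cdot 511 + 356590}{220124 + 60137} = \frac{\frac{73}{23} + 356590}{280261} = \frac{8201643}{23} \cdot \frac{1}{280261} = \frac{8201643}{6446003}$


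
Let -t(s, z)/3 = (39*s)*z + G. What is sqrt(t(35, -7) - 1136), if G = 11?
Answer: 2*sqrt(6874) ≈ 165.82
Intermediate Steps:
t(s, z) = -33 - 117*s*z (t(s, z) = -3*((39*s)*z + 11) = -3*(39*s*z + 11) = -3*(11 + 39*s*z) = -33 - 117*s*z)
sqrt(t(35, -7) - 1136) = sqrt((-33 - 117*35*(-7)) - 1136) = sqrt((-33 + 28665) - 1136) = sqrt(28632 - 1136) = sqrt(27496) = 2*sqrt(6874)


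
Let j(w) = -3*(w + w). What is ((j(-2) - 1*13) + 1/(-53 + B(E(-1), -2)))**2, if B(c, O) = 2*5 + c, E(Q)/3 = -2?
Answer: 2500/2401 ≈ 1.0412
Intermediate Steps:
j(w) = -6*w
E(Q) = -6 (E(Q) = 3*(-2) = -6)
B(c, O) = 10 + c
((j(-2) - 1*13) + 1/(-53 + B(E(-1), -2)))**2 = ((-6*(-2) - 1*13) + 1/(-53 + (10 - 6)))**2 = ((12 - 13) + 1/(-53 + 4))**2 = (-1 + 1/(-49))**2 = (-1 - 1/49)**2 = (-50/49)**2 = 2500/2401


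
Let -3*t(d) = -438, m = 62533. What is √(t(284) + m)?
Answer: √62679 ≈ 250.36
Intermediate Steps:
t(d) = 146 (t(d) = -⅓*(-438) = 146)
√(t(284) + m) = √(146 + 62533) = √62679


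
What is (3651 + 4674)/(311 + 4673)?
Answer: 8325/4984 ≈ 1.6703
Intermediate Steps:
(3651 + 4674)/(311 + 4673) = 8325/4984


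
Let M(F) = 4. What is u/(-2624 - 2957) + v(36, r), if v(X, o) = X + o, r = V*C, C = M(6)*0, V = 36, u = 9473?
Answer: 191443/5581 ≈ 34.303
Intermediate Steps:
C = 0 (C = 4*0 = 0)
r = 0 (r = 36*0 = 0)
u/(-2624 - 2957) + v(36, r) = 9473/(-2624 - 2957) + (36 + 0) = 9473/(-5581) + 36 = 9473*(-1/5581) + 36 = -9473/5581 + 36 = 191443/5581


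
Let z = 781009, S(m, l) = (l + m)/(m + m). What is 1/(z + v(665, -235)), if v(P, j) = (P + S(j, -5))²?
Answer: 2209/2703624722 ≈ 8.1705e-7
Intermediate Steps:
S(m, l) = (l + m)/(2*m) (S(m, l) = (l + m)/((2*m)) = (l + m)*(1/(2*m)) = (l + m)/(2*m))
v(P, j) = (P + (-5 + j)/(2*j))²
1/(z + v(665, -235)) = 1/(781009 + (¼)*(-5 - 235 + 2*665*(-235))²/(-235)²) = 1/(781009 + (¼)*(1/55225)*(-5 - 235 - 312550)²) = 1/(781009 + (¼)*(1/55225)*(-312790)²) = 1/(781009 + (¼)*(1/55225)*97837584100) = 1/(781009 + 978375841/2209) = 1/(2703624722/2209) = 2209/2703624722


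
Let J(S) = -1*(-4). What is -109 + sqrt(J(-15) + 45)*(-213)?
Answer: -1600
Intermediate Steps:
J(S) = 4
-109 + sqrt(J(-15) + 45)*(-213) = -109 + sqrt(4 + 45)*(-213) = -109 + sqrt(49)*(-213) = -109 + 7*(-213) = -109 - 1491 = -1600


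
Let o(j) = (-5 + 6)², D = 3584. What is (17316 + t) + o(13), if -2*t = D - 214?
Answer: 15632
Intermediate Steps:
o(j) = 1 (o(j) = 1² = 1)
t = -1685 (t = -(3584 - 214)/2 = -½*3370 = -1685)
(17316 + t) + o(13) = (17316 - 1685) + 1 = 15631 + 1 = 15632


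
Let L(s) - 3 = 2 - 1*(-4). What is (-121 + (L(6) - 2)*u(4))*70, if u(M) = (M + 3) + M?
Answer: -3080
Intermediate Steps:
L(s) = 9 (L(s) = 3 + (2 - 1*(-4)) = 3 + (2 + 4) = 3 + 6 = 9)
u(M) = 3 + 2*M (u(M) = (3 + M) + M = 3 + 2*M)
(-121 + (L(6) - 2)*u(4))*70 = (-121 + (9 - 2)*(3 + 2*4))*70 = (-121 + 7*(3 + 8))*70 = (-121 + 7*11)*70 = (-121 + 77)*70 = -44*70 = -3080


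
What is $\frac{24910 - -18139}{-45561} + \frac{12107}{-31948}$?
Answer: $- \frac{1926936479}{1455582828} \approx -1.3238$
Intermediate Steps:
$\frac{24910 - -18139}{-45561} + \frac{12107}{-31948} = \left(24910 + 18139\right) \left(- \frac{1}{45561}\right) + 12107 \left(- \frac{1}{31948}\right) = 43049 \left(- \frac{1}{45561}\right) - \frac{12107}{31948} = - \frac{43049}{45561} - \frac{12107}{31948} = - \frac{1926936479}{1455582828}$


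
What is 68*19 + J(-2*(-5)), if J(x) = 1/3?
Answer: 3877/3 ≈ 1292.3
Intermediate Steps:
J(x) = ⅓
68*19 + J(-2*(-5)) = 68*19 + ⅓ = 1292 + ⅓ = 3877/3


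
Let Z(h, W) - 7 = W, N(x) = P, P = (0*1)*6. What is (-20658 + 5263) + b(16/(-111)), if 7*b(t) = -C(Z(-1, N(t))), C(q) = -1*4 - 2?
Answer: -107759/7 ≈ -15394.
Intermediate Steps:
P = 0 (P = 0*6 = 0)
N(x) = 0
Z(h, W) = 7 + W
C(q) = -6 (C(q) = -4 - 2 = -6)
b(t) = 6/7 (b(t) = (-1*(-6))/7 = (1/7)*6 = 6/7)
(-20658 + 5263) + b(16/(-111)) = (-20658 + 5263) + 6/7 = -15395 + 6/7 = -107759/7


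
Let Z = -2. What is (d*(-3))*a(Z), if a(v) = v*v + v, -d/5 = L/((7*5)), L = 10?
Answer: 60/7 ≈ 8.5714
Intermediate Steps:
d = -10/7 (d = -50/(7*5) = -50/35 = -5*2/7 = -10/7 ≈ -1.4286)
a(v) = v + v**2 (a(v) = v**2 + v = v + v**2)
(d*(-3))*a(Z) = (-10/7*(-3))*(-2*(1 - 2)) = 30*(-2*(-1))/7 = (30/7)*2 = 60/7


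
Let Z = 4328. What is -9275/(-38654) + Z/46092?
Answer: 21242779/63630006 ≈ 0.33385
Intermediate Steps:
-9275/(-38654) + Z/46092 = -9275/(-38654) + 4328/46092 = -9275*(-1/38654) + 4328*(1/46092) = 1325/5522 + 1082/11523 = 21242779/63630006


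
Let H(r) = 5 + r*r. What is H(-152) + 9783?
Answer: 32892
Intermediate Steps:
H(r) = 5 + r²
H(-152) + 9783 = (5 + (-152)²) + 9783 = (5 + 23104) + 9783 = 23109 + 9783 = 32892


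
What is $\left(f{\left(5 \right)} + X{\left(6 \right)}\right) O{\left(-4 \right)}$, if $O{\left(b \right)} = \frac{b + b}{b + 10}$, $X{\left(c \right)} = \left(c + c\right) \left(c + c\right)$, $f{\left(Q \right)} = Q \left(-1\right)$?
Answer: $- \frac{556}{3} \approx -185.33$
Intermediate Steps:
$f{\left(Q \right)} = - Q$
$X{\left(c \right)} = 4 c^{2}$ ($X{\left(c \right)} = 2 c 2 c = 4 c^{2}$)
$O{\left(b \right)} = \frac{2 b}{10 + b}$
$\left(f{\left(5 \right)} + X{\left(6 \right)}\right) O{\left(-4 \right)} = \left(\left(-1\right) 5 + 4 \cdot 6^{2}\right) 2 \left(-4\right) \frac{1}{10 - 4} = \left(-5 + 4 \cdot 36\right) 2 \left(-4\right) \frac{1}{6} = \left(-5 + 144\right) 2 \left(-4\right) \frac{1}{6} = 139 \left(- \frac{4}{3}\right) = - \frac{556}{3}$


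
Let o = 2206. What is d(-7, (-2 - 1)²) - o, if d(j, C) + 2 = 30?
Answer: -2178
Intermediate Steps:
d(j, C) = 28 (d(j, C) = -2 + 30 = 28)
d(-7, (-2 - 1)²) - o = 28 - 1*2206 = 28 - 2206 = -2178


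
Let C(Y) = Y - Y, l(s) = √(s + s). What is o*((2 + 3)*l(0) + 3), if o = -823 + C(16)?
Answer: -2469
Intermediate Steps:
l(s) = √2*√s (l(s) = √(2*s) = √2*√s)
C(Y) = 0
o = -823 (o = -823 + 0 = -823)
o*((2 + 3)*l(0) + 3) = -823*((2 + 3)*(√2*√0) + 3) = -823*(5*(√2*0) + 3) = -823*(5*0 + 3) = -823*(0 + 3) = -823*3 = -2469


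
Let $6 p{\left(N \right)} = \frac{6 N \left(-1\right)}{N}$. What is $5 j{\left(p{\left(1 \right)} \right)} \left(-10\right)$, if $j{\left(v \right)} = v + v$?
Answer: $100$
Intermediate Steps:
$p{\left(N \right)} = -1$ ($p{\left(N \right)} = \frac{6 N \left(-1\right) \frac{1}{N}}{6} = \frac{- 6 N \frac{1}{N}}{6} = \frac{1}{6} \left(-6\right) = -1$)
$j{\left(v \right)} = 2 v$
$5 j{\left(p{\left(1 \right)} \right)} \left(-10\right) = 5 \cdot 2 \left(-1\right) \left(-10\right) = 5 \left(-2\right) \left(-10\right) = \left(-10\right) \left(-10\right) = 100$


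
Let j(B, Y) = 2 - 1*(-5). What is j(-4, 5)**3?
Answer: 343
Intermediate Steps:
j(B, Y) = 7 (j(B, Y) = 2 + 5 = 7)
j(-4, 5)**3 = 7**3 = 343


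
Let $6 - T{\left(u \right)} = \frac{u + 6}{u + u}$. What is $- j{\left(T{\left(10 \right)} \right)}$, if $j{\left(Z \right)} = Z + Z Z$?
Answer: $- \frac{806}{25} \approx -32.24$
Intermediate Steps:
$T{\left(u \right)} = 6 - \frac{6 + u}{2 u}$ ($T{\left(u \right)} = 6 - \frac{u + 6}{u + u} = 6 - \frac{6 + u}{2 u}$)
$j{\left(Z \right)} = Z + Z^{2}$
$- j{\left(T{\left(10 \right)} \right)} = - \left(\frac{11}{2} - \frac{3}{10}\right) \left(1 + \left(\frac{11}{2} - \frac{3}{10}\right)\right) = - \frac{26 \left(1 + \frac{26}{5}\right)}{5} = - \frac{26 \cdot 31}{5 \cdot 5} = \left(-1\right) \frac{806}{25} = - \frac{806}{25}$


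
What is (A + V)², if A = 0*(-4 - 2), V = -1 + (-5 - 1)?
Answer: 49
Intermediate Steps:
V = -7 (V = -1 - 6 = -7)
A = 0 (A = 0*(-6) = 0)
(A + V)² = (0 - 7)² = (-7)² = 49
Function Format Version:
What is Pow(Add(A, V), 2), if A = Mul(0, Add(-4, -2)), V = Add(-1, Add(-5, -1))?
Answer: 49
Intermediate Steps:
V = -7 (V = Add(-1, -6) = -7)
A = 0 (A = Mul(0, -6) = 0)
Pow(Add(A, V), 2) = Pow(Add(0, -7), 2) = Pow(-7, 2) = 49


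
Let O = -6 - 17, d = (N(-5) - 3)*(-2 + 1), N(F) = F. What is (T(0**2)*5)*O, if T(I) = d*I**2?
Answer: 0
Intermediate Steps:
d = 8 (d = (-5 - 3)*(-2 + 1) = -8*(-1) = 8)
O = -23
T(I) = 8*I**2
(T(0**2)*5)*O = ((8*(0**2)**2)*5)*(-23) = ((8*0**2)*5)*(-23) = ((8*0)*5)*(-23) = (0*5)*(-23) = 0*(-23) = 0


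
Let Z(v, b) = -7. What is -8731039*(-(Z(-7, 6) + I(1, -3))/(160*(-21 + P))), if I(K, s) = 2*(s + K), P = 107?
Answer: -96041429/13760 ≈ -6979.8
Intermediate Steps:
I(K, s) = 2*K + 2*s (I(K, s) = 2*(K + s) = 2*K + 2*s)
-8731039*(-(Z(-7, 6) + I(1, -3))/(160*(-21 + P))) = -8731039*(-(-7 + (2*1 + 2*(-3)))/(160*(-21 + 107))) = -8731039/((80*(86/(-7 + (2 - 6))))*(-2)) = -8731039/((80*(86/(-7 - 4)))*(-2)) = -8731039/((80*(86/(-11)))*(-2)) = -8731039/((80*(86*(-1/11)))*(-2)) = -8731039/((80*(-86/11))*(-2)) = -8731039/((-6880/11*(-2))) = -8731039/13760/11 = -8731039*11/13760 = -96041429/13760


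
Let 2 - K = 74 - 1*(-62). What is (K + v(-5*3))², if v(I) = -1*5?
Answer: 19321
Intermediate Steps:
v(I) = -5
K = -134 (K = 2 - (74 - 1*(-62)) = 2 - (74 + 62) = 2 - 1*136 = 2 - 136 = -134)
(K + v(-5*3))² = (-134 - 5)² = (-139)² = 19321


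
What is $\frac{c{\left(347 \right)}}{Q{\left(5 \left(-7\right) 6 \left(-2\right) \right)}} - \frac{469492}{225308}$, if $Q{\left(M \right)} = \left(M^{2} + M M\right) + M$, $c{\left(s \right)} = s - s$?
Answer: $- \frac{117373}{56327} \approx -2.0838$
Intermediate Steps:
$c{\left(s \right)} = 0$
$Q{\left(M \right)} = M + 2 M^{2}$ ($Q{\left(M \right)} = \left(M^{2} + M^{2}\right) + M = 2 M^{2} + M = M + 2 M^{2}$)
$\frac{c{\left(347 \right)}}{Q{\left(5 \left(-7\right) 6 \left(-2\right) \right)}} - \frac{469492}{225308} = \frac{0}{5 \left(-7\right) 6 \left(-2\right) \left(1 + 2 \cdot 5 \left(-7\right) 6 \left(-2\right)\right)} - \frac{469492}{225308} = \frac{0}{\left(-35\right) \left(-12\right) \left(1 + 2 \left(\left(-35\right) \left(-12\right)\right)\right)} - \frac{117373}{56327} = \frac{0}{420 \left(1 + 2 \cdot 420\right)} - \frac{117373}{56327} = \frac{0}{420 \left(1 + 840\right)} - \frac{117373}{56327} = \frac{0}{420 \cdot 841} - \frac{117373}{56327} = \frac{0}{353220} - \frac{117373}{56327} = 0 \cdot \frac{1}{353220} - \frac{117373}{56327} = 0 - \frac{117373}{56327} = - \frac{117373}{56327}$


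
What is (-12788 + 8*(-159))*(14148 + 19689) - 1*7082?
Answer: -475755302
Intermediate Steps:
(-12788 + 8*(-159))*(14148 + 19689) - 1*7082 = (-12788 - 1272)*33837 - 7082 = -14060*33837 - 7082 = -475748220 - 7082 = -475755302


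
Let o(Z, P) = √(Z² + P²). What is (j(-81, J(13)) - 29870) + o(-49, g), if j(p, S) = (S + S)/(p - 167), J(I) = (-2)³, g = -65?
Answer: -925968/31 + √6626 ≈ -29789.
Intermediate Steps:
o(Z, P) = √(P² + Z²)
J(I) = -8
j(p, S) = 2*S/(-167 + p) (j(p, S) = (2*S)/(-167 + p) = 2*S/(-167 + p))
(j(-81, J(13)) - 29870) + o(-49, g) = (2*(-8)/(-167 - 81) - 29870) + √((-65)² + (-49)²) = (2*(-8)/(-248) - 29870) + √(4225 + 2401) = (2*(-8)*(-1/248) - 29870) + √6626 = (2/31 - 29870) + √6626 = -925968/31 + √6626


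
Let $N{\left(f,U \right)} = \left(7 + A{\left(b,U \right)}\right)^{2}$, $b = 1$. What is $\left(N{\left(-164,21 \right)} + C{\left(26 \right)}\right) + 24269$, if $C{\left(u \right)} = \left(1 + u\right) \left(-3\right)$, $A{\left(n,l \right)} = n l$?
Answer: $24972$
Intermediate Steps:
$A{\left(n,l \right)} = l n$
$N{\left(f,U \right)} = \left(7 + U\right)^{2}$ ($N{\left(f,U \right)} = \left(7 + U 1\right)^{2} = \left(7 + U\right)^{2}$)
$C{\left(u \right)} = -3 - 3 u$
$\left(N{\left(-164,21 \right)} + C{\left(26 \right)}\right) + 24269 = \left(\left(7 + 21\right)^{2} - 81\right) + 24269 = \left(28^{2} - 81\right) + 24269 = \left(784 - 81\right) + 24269 = 703 + 24269 = 24972$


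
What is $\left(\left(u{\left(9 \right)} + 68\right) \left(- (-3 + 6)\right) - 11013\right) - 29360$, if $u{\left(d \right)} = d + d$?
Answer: $-40631$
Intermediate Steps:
$u{\left(d \right)} = 2 d$
$\left(\left(u{\left(9 \right)} + 68\right) \left(- (-3 + 6)\right) - 11013\right) - 29360 = \left(\left(2 \cdot 9 + 68\right) \left(- (-3 + 6)\right) - 11013\right) - 29360 = \left(\left(18 + 68\right) \left(\left(-1\right) 3\right) - 11013\right) - 29360 = \left(86 \left(-3\right) - 11013\right) - 29360 = \left(-258 - 11013\right) - 29360 = -11271 - 29360 = -40631$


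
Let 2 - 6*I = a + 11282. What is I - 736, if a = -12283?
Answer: -3413/6 ≈ -568.83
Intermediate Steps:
I = 1003/6 (I = ⅓ - (-12283 + 11282)/6 = ⅓ - ⅙*(-1001) = ⅓ + 1001/6 = 1003/6 ≈ 167.17)
I - 736 = 1003/6 - 736 = -3413/6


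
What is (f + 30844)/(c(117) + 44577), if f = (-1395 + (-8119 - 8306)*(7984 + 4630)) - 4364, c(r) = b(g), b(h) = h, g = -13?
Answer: -207159865/44564 ≈ -4648.6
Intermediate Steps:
c(r) = -13
f = -207190709 (f = (-1395 - 16425*12614) - 4364 = (-1395 - 207184950) - 4364 = -207186345 - 4364 = -207190709)
(f + 30844)/(c(117) + 44577) = (-207190709 + 30844)/(-13 + 44577) = -207159865/44564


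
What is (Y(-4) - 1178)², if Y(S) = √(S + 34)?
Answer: (1178 - √30)² ≈ 1.3748e+6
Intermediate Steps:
Y(S) = √(34 + S)
(Y(-4) - 1178)² = (√(34 - 4) - 1178)² = (√30 - 1178)² = (-1178 + √30)²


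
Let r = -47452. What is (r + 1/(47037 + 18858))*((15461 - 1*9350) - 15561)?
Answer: 1969915209570/4393 ≈ 4.4842e+8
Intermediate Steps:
(r + 1/(47037 + 18858))*((15461 - 1*9350) - 15561) = (-47452 + 1/(47037 + 18858))*((15461 - 1*9350) - 15561) = (-47452 + 1/65895)*((15461 - 9350) - 15561) = (-47452 + 1/65895)*(6111 - 15561) = -3126849539/65895*(-9450) = 1969915209570/4393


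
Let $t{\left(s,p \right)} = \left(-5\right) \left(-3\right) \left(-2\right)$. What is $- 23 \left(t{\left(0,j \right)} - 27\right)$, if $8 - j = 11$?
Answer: $1311$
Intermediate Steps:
$j = -3$ ($j = 8 - 11 = -3$)
$t{\left(s,p \right)} = -30$ ($t{\left(s,p \right)} = 15 \left(-2\right) = -30$)
$- 23 \left(t{\left(0,j \right)} - 27\right) = - 23 \left(-30 - 27\right) = \left(-23\right) \left(-57\right) = 1311$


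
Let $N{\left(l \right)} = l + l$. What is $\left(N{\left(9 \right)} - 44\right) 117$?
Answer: $-3042$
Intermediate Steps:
$N{\left(l \right)} = 2 l$
$\left(N{\left(9 \right)} - 44\right) 117 = \left(2 \cdot 9 - 44\right) 117 = \left(18 - 44\right) 117 = \left(-26\right) 117 = -3042$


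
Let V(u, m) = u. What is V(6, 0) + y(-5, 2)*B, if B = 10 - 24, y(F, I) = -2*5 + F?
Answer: 216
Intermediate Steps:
y(F, I) = -10 + F
B = -14
V(6, 0) + y(-5, 2)*B = 6 + (-10 - 5)*(-14) = 6 - 15*(-14) = 6 + 210 = 216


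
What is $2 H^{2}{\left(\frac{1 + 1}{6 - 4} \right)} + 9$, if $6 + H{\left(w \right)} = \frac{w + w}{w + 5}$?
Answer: $\frac{659}{9} \approx 73.222$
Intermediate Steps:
$H{\left(w \right)} = -6 + \frac{2 w}{5 + w}$ ($H{\left(w \right)} = -6 + \frac{w + w}{w + 5} = -6 + \frac{2 w}{5 + w}$)
$2 H^{2}{\left(\frac{1 + 1}{6 - 4} \right)} + 9 = 2 \left(\frac{2 \left(-15 - 2 \frac{1 + 1}{6 - 4}\right)}{5 + \frac{1 + 1}{6 - 4}}\right)^{2} + 9 = 2 \left(\frac{2 \left(-15 - 2 \cdot \frac{2}{2}\right)}{5 + \frac{2}{2}}\right)^{2} + 9 = 2 \left(\frac{2 \left(-15 - 2 \cdot 2 \cdot \frac{1}{2}\right)}{5 + 2 \cdot \frac{1}{2}}\right)^{2} + 9 = 2 \left(\frac{2 \left(-15 - 2\right)}{5 + 1}\right)^{2} + 9 = 2 \left(\frac{2 \left(-15 - 2\right)}{6}\right)^{2} + 9 = 2 \left(2 \cdot \frac{1}{6} \left(-17\right)\right)^{2} + 9 = 2 \left(- \frac{17}{3}\right)^{2} + 9 = 2 \cdot \frac{289}{9} + 9 = \frac{578}{9} + 9 = \frac{659}{9}$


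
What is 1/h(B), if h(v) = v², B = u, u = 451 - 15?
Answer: 1/190096 ≈ 5.2605e-6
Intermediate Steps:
u = 436 (u = 451 - 1*15 = 451 - 15 = 436)
B = 436
1/h(B) = 1/(436²) = 1/190096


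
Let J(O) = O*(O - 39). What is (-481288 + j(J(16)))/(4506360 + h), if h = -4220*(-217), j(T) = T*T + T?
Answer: -86558/1355525 ≈ -0.063856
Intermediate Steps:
J(O) = O*(-39 + O)
j(T) = T + T² (j(T) = T² + T = T + T²)
h = 915740
(-481288 + j(J(16)))/(4506360 + h) = (-481288 + (16*(-39 + 16))*(1 + 16*(-39 + 16)))/(4506360 + 915740) = (-481288 + (16*(-23))*(1 + 16*(-23)))/5422100 = (-481288 - 368*(1 - 368))*(1/5422100) = (-481288 - 368*(-367))*(1/5422100) = (-481288 + 135056)*(1/5422100) = -346232*1/5422100 = -86558/1355525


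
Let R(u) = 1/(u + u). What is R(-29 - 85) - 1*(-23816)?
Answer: 5430047/228 ≈ 23816.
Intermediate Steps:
R(u) = 1/(2*u)
R(-29 - 85) - 1*(-23816) = 1/(2*(-29 - 85)) - 1*(-23816) = (1/2)/(-114) + 23816 = (1/2)*(-1/114) + 23816 = -1/228 + 23816 = 5430047/228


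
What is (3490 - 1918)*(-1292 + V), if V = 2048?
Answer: 1188432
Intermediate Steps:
(3490 - 1918)*(-1292 + V) = (3490 - 1918)*(-1292 + 2048) = 1572*756 = 1188432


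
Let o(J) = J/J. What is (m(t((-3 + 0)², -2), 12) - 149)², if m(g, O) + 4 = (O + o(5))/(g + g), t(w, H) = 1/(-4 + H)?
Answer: 36864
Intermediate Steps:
o(J) = 1
m(g, O) = -4 + (1 + O)/(2*g) (m(g, O) = -4 + (O + 1)/(g + g) = -4 + (1 + O)/((2*g)) = -4 + (1 + O)*(1/(2*g)) = -4 + (1 + O)/(2*g))
(m(t((-3 + 0)², -2), 12) - 149)² = ((1 + 12 - 8/(-4 - 2))/(2*(1/(-4 - 2))) - 149)² = ((1 + 12 - 8/(-6))/(2*(1/(-6))) - 149)² = ((1 + 12 - 8*(-⅙))/(2*(-⅙)) - 149)² = ((½)*(-6)*(1 + 12 + 4/3) - 149)² = ((½)*(-6)*(43/3) - 149)² = (-43 - 149)² = (-192)² = 36864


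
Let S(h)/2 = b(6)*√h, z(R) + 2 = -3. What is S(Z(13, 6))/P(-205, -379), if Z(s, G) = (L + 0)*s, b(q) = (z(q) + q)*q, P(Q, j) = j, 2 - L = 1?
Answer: -12*√13/379 ≈ -0.11416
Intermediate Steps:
L = 1 (L = 2 - 1*1 = 2 - 1 = 1)
z(R) = -5 (z(R) = -2 - 3 = -5)
b(q) = q*(-5 + q) (b(q) = (-5 + q)*q = q*(-5 + q))
Z(s, G) = s (Z(s, G) = (1 + 0)*s = 1*s = s)
S(h) = 12*√h (S(h) = 2*((6*(-5 + 6))*√h) = 2*((6*1)*√h) = 2*(6*√h) = 12*√h)
S(Z(13, 6))/P(-205, -379) = (12*√13)/(-379) = (12*√13)*(-1/379) = -12*√13/379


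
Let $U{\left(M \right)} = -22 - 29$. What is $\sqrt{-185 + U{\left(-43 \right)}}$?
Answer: $2 i \sqrt{59} \approx 15.362 i$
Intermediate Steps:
$U{\left(M \right)} = -51$
$\sqrt{-185 + U{\left(-43 \right)}} = \sqrt{-185 - 51} = \sqrt{-236} = 2 i \sqrt{59}$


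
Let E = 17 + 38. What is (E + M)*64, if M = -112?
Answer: -3648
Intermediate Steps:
E = 55
(E + M)*64 = (55 - 112)*64 = -57*64 = -3648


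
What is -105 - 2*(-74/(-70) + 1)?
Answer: -3819/35 ≈ -109.11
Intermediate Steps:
-105 - 2*(-74/(-70) + 1) = -105 - 2*(-74*(-1/70) + 1) = -105 - 2*(37/35 + 1) = -105 - 2*72/35 = -105 - 144/35 = -3819/35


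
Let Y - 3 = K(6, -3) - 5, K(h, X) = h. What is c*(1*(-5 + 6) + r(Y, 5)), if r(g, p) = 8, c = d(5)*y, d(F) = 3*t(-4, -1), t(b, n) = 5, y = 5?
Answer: 675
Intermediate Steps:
Y = 4 (Y = 3 + (6 - 5) = 3 + 1 = 4)
d(F) = 15 (d(F) = 3*5 = 15)
c = 75 (c = 15*5 = 75)
c*(1*(-5 + 6) + r(Y, 5)) = 75*(1*(-5 + 6) + 8) = 75*(1*1 + 8) = 75*(1 + 8) = 75*9 = 675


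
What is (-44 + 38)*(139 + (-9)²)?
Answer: -1320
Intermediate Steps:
(-44 + 38)*(139 + (-9)²) = -6*(139 + 81) = -6*220 = -1320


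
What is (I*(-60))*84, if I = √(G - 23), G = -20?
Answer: -5040*I*√43 ≈ -33050.0*I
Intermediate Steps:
I = I*√43 (I = √(-20 - 23) = √(-43) = I*√43 ≈ 6.5574*I)
(I*(-60))*84 = ((I*√43)*(-60))*84 = -60*I*√43*84 = -5040*I*√43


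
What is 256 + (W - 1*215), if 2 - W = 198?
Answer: -155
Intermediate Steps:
W = -196 (W = 2 - 1*198 = 2 - 198 = -196)
256 + (W - 1*215) = 256 + (-196 - 1*215) = 256 + (-196 - 215) = 256 - 411 = -155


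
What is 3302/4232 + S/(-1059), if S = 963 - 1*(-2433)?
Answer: -1812509/746948 ≈ -2.4266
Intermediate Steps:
S = 3396 (S = 963 + 2433 = 3396)
3302/4232 + S/(-1059) = 3302/4232 + 3396/(-1059) = 3302*(1/4232) + 3396*(-1/1059) = 1651/2116 - 1132/353 = -1812509/746948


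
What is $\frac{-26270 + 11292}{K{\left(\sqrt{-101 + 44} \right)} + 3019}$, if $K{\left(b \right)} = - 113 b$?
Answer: $- \frac{22609291}{4921097} - \frac{846257 i \sqrt{57}}{4921097} \approx -4.5944 - 1.2983 i$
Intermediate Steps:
$\frac{-26270 + 11292}{K{\left(\sqrt{-101 + 44} \right)} + 3019} = \frac{-26270 + 11292}{- 113 \sqrt{-101 + 44} + 3019} = - \frac{14978}{- 113 \sqrt{-57} + 3019} = - \frac{14978}{- 113 i \sqrt{57} + 3019} = - \frac{14978}{3019 - 113 i \sqrt{57}}$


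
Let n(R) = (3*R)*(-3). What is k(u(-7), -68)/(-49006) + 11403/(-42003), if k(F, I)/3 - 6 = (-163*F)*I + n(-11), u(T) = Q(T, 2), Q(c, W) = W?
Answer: -373934875/228711002 ≈ -1.6350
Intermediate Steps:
n(R) = -9*R
u(T) = 2
k(F, I) = 315 - 489*F*I (k(F, I) = 18 + 3*((-163*F)*I - 9*(-11)) = 18 + 3*(-163*F*I + 99) = 18 + 3*(99 - 163*F*I) = 18 + (297 - 489*F*I) = 315 - 489*F*I)
k(u(-7), -68)/(-49006) + 11403/(-42003) = (315 - 489*2*(-68))/(-49006) + 11403/(-42003) = (315 + 66504)*(-1/49006) + 11403*(-1/42003) = 66819*(-1/49006) - 1267/4667 = -66819/49006 - 1267/4667 = -373934875/228711002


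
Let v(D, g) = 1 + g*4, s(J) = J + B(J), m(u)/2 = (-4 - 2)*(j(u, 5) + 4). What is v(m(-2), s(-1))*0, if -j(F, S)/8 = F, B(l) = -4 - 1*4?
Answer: 0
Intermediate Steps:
B(l) = -8 (B(l) = -4 - 4 = -8)
j(F, S) = -8*F
m(u) = -48 + 96*u (m(u) = 2*((-4 - 2)*(-8*u + 4)) = 2*(-6*(4 - 8*u)) = 2*(-24 + 48*u) = -48 + 96*u)
s(J) = -8 + J (s(J) = J - 8 = -8 + J)
v(D, g) = 1 + 4*g
v(m(-2), s(-1))*0 = (1 + 4*(-8 - 1))*0 = (1 + 4*(-9))*0 = (1 - 36)*0 = -35*0 = 0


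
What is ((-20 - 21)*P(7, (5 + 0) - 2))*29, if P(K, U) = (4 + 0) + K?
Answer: -13079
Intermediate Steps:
P(K, U) = 4 + K
((-20 - 21)*P(7, (5 + 0) - 2))*29 = ((-20 - 21)*(4 + 7))*29 = -41*11*29 = -451*29 = -13079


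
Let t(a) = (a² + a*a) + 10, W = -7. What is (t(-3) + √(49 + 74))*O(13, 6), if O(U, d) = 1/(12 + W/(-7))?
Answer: 28/13 + √123/13 ≈ 3.0070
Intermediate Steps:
t(a) = 10 + 2*a² (t(a) = (a² + a²) + 10 = 2*a² + 10 = 10 + 2*a²)
O(U, d) = 1/13 (O(U, d) = 1/(12 - 7/(-7)) = 1/(12 - 7*(-⅐)) = 1/(12 + 1) = 1/13)
(t(-3) + √(49 + 74))*O(13, 6) = ((10 + 2*(-3)²) + √(49 + 74))*(1/13) = ((10 + 2*9) + √123)*(1/13) = ((10 + 18) + √123)*(1/13) = (28 + √123)*(1/13) = 28/13 + √123/13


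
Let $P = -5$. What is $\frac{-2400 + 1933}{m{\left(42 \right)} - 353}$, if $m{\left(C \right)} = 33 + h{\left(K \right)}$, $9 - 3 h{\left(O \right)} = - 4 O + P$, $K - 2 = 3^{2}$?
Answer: $\frac{1401}{902} \approx 1.5532$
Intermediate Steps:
$K = 11$ ($K = 2 + 3^{2} = 2 + 9 = 11$)
$h{\left(O \right)} = \frac{14}{3} + \frac{4 O}{3}$ ($h{\left(O \right)} = 3 - \frac{- 4 O - 5}{3} = 3 - \frac{-5 - 4 O}{3} = 3 + \left(\frac{5}{3} + \frac{4 O}{3}\right) = \frac{14}{3} + \frac{4 O}{3}$)
$m{\left(C \right)} = \frac{157}{3}$ ($m{\left(C \right)} = 33 + \left(\frac{14}{3} + \frac{4}{3} \cdot 11\right) = 33 + \left(\frac{14}{3} + \frac{44}{3}\right) = 33 + \frac{58}{3} = \frac{157}{3}$)
$\frac{-2400 + 1933}{m{\left(42 \right)} - 353} = \frac{-2400 + 1933}{\frac{157}{3} - 353} = - \frac{467}{- \frac{902}{3}} = \left(-467\right) \left(- \frac{3}{902}\right) = \frac{1401}{902}$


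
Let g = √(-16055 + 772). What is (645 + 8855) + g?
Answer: 9500 + I*√15283 ≈ 9500.0 + 123.62*I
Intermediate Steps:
g = I*√15283 (g = √(-15283) = I*√15283 ≈ 123.62*I)
(645 + 8855) + g = (645 + 8855) + I*√15283 = 9500 + I*√15283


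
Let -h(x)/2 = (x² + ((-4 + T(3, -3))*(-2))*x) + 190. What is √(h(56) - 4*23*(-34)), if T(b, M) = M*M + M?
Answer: 2*I*√769 ≈ 55.462*I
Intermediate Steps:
T(b, M) = M + M² (T(b, M) = M² + M = M + M²)
h(x) = -380 - 2*x² + 8*x (h(x) = -2*((x² + ((-4 - 3*(1 - 3))*(-2))*x) + 190) = -2*((x² + ((-4 - 3*(-2))*(-2))*x) + 190) = -2*((x² + ((-4 + 6)*(-2))*x) + 190) = -2*((x² + (2*(-2))*x) + 190) = -2*((x² - 4*x) + 190) = -2*(190 + x² - 4*x) = -380 - 2*x² + 8*x)
√(h(56) - 4*23*(-34)) = √((-380 - 2*56² + 8*56) - 4*23*(-34)) = √((-380 - 2*3136 + 448) - 92*(-34)) = √((-380 - 6272 + 448) + 3128) = √(-6204 + 3128) = √(-3076) = 2*I*√769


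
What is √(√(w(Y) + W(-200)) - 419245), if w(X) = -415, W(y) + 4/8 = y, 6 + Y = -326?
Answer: √(-1676980 + 2*I*√2462)/2 ≈ 0.019158 + 647.49*I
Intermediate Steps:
Y = -332 (Y = -6 - 326 = -332)
W(y) = -½ + y
√(√(w(Y) + W(-200)) - 419245) = √(√(-415 + (-½ - 200)) - 419245) = √(√(-415 - 401/2) - 419245) = √(√(-1231/2) - 419245) = √(I*√2462/2 - 419245) = √(-419245 + I*√2462/2)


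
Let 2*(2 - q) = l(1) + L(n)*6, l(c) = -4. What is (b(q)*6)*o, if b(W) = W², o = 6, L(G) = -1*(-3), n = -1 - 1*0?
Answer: 900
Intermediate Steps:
n = -1 (n = -1 + 0 = -1)
L(G) = 3
q = -5 (q = 2 - (-4 + 3*6)/2 = 2 - (-4 + 18)/2 = 2 - ½*14 = 2 - 7 = -5)
(b(q)*6)*o = ((-5)²*6)*6 = (25*6)*6 = 150*6 = 900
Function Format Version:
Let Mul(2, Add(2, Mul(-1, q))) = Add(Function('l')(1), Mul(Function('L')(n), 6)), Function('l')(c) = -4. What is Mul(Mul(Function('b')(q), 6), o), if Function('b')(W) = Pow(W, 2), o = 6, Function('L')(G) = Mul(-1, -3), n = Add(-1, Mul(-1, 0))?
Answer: 900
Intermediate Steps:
n = -1 (n = Add(-1, 0) = -1)
Function('L')(G) = 3
q = -5 (q = Add(2, Mul(Rational(-1, 2), Add(-4, Mul(3, 6)))) = Add(2, Mul(Rational(-1, 2), Add(-4, 18))) = Add(2, Mul(Rational(-1, 2), 14)) = Add(2, -7) = -5)
Mul(Mul(Function('b')(q), 6), o) = Mul(Mul(Pow(-5, 2), 6), 6) = Mul(Mul(25, 6), 6) = Mul(150, 6) = 900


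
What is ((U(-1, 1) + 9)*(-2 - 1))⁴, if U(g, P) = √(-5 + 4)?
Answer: 492156 + 233280*I ≈ 4.9216e+5 + 2.3328e+5*I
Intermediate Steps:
U(g, P) = I (U(g, P) = √(-1) = I)
((U(-1, 1) + 9)*(-2 - 1))⁴ = ((I + 9)*(-2 - 1))⁴ = ((9 + I)*(-3))⁴ = (-27 - 3*I)⁴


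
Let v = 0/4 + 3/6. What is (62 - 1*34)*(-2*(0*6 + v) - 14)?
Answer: -420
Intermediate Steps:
v = ½ (v = 0*(¼) + 3*(⅙) = 0 + ½ = ½ ≈ 0.50000)
(62 - 1*34)*(-2*(0*6 + v) - 14) = (62 - 1*34)*(-2*(0*6 + ½) - 14) = (62 - 34)*(-2*(0 + ½) - 14) = 28*(-2*½ - 14) = 28*(-1 - 14) = 28*(-15) = -420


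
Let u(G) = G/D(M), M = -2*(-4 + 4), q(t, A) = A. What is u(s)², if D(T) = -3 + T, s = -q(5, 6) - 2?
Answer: 64/9 ≈ 7.1111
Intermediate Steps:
s = -8 (s = -1*6 - 2 = -6 - 2 = -8)
M = 0 (M = -2*0 = 0)
u(G) = -G/3 (u(G) = G/(-3 + 0) = G/(-3) = G*(-⅓) = -G/3)
u(s)² = (-⅓*(-8))² = (8/3)² = 64/9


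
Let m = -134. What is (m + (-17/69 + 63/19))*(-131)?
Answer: 22486150/1311 ≈ 17152.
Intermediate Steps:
(m + (-17/69 + 63/19))*(-131) = (-134 + (-17/69 + 63/19))*(-131) = (-134 + 4024/1311)*(-131) = -171650/1311*(-131) = 22486150/1311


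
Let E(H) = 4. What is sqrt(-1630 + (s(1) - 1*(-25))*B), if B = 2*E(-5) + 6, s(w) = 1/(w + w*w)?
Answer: I*sqrt(1273) ≈ 35.679*I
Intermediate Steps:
s(w) = 1/(w + w**2)
B = 14 (B = 2*4 + 6 = 8 + 6 = 14)
sqrt(-1630 + (s(1) - 1*(-25))*B) = sqrt(-1630 + (1/(1*(1 + 1)) - 1*(-25))*14) = sqrt(-1630 + (1/2 + 25)*14) = sqrt(-1630 + (51/2)*14) = sqrt(-1630 + 357) = sqrt(-1273) = I*sqrt(1273)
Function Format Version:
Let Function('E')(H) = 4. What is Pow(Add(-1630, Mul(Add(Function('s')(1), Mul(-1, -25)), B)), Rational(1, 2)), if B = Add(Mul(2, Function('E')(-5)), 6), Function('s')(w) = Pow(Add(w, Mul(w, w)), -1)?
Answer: Mul(I, Pow(1273, Rational(1, 2))) ≈ Mul(35.679, I)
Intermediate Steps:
Function('s')(w) = Pow(Add(w, Pow(w, 2)), -1)
B = 14 (B = Add(Mul(2, 4), 6) = Add(8, 6) = 14)
Pow(Add(-1630, Mul(Add(Function('s')(1), Mul(-1, -25)), B)), Rational(1, 2)) = Pow(Add(-1630, Mul(Add(Mul(Pow(1, -1), Pow(Add(1, 1), -1)), Mul(-1, -25)), 14)), Rational(1, 2)) = Pow(Add(-1630, Mul(Add(Mul(1, Pow(2, -1)), 25), 14)), Rational(1, 2)) = Pow(Add(-1630, Mul(Add(Mul(1, Rational(1, 2)), 25), 14)), Rational(1, 2)) = Pow(Add(-1630, Mul(Add(Rational(1, 2), 25), 14)), Rational(1, 2)) = Pow(Add(-1630, Mul(Rational(51, 2), 14)), Rational(1, 2)) = Pow(Add(-1630, 357), Rational(1, 2)) = Pow(-1273, Rational(1, 2)) = Mul(I, Pow(1273, Rational(1, 2)))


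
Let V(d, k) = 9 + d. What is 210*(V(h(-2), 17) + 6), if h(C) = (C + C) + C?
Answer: 1890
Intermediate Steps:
h(C) = 3*C (h(C) = 2*C + C = 3*C)
210*(V(h(-2), 17) + 6) = 210*((9 + 3*(-2)) + 6) = 210*((9 - 6) + 6) = 210*(3 + 6) = 210*9 = 1890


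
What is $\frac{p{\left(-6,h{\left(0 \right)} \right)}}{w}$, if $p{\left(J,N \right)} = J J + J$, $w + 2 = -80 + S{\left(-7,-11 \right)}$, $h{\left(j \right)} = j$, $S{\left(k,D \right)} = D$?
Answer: $- \frac{10}{31} \approx -0.32258$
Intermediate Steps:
$w = -93$ ($w = -2 - 91 = -93$)
$p{\left(J,N \right)} = J + J^{2}$ ($p{\left(J,N \right)} = J^{2} + J = J + J^{2}$)
$\frac{p{\left(-6,h{\left(0 \right)} \right)}}{w} = \frac{\left(-6\right) \left(1 - 6\right)}{-93} = \left(-6\right) \left(-5\right) \left(- \frac{1}{93}\right) = 30 \left(- \frac{1}{93}\right) = - \frac{10}{31}$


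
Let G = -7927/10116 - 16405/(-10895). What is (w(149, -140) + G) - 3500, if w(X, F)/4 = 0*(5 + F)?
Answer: -77133756337/22042764 ≈ -3499.3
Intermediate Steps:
w(X, F) = 0 (w(X, F) = 4*(0*(5 + F)) = 4*0 = 0)
G = 15917663/22042764 (G = -7927*1/10116 - 16405*(-1/10895) = -7927/10116 + 3281/2179 = 15917663/22042764 ≈ 0.72213)
(w(149, -140) + G) - 3500 = (0 + 15917663/22042764) - 3500 = 15917663/22042764 - 3500 = -77133756337/22042764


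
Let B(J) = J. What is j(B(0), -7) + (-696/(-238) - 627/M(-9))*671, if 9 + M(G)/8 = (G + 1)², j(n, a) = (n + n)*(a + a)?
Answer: 4788927/4760 ≈ 1006.1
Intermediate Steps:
j(n, a) = 4*a*n (j(n, a) = (2*n)*(2*a) = 4*a*n)
M(G) = -72 + 8*(1 + G)² (M(G) = -72 + 8*(G + 1)² = -72 + 8*(1 + G)²)
j(B(0), -7) + (-696/(-238) - 627/M(-9))*671 = 4*(-7)*0 + (-696/(-238) - 627/(-72 + 8*(1 - 9)²))*671 = 0 + (-696*(-1/238) - 627/(-72 + 8*(-8)²))*671 = 0 + (348/119 - 627/(-72 + 8*64))*671 = 0 + (348/119 - 627/(-72 + 512))*671 = 0 + (348/119 - 627/440)*671 = 0 + (348/119 - 627*1/440)*671 = 0 + (348/119 - 57/40)*671 = 0 + (7137/4760)*671 = 0 + 4788927/4760 = 4788927/4760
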